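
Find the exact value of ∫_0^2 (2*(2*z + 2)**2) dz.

Let u = 2*z + 2, so du = 2 dz. When z = 0, u = 2; when z = 2, u = 6.
The integral becomes ∫ u**2 du from 2 to 6, with antiderivative u**3/3.
Back in z: F(z) = (2*z + 2)**3/3.
Then F(2) - F(0) = (72) - (8/3) = 208/3.

208/3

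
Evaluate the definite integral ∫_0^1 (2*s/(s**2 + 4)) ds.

log(5/4)

Let u = s**2 + 4, so du = 2*s ds. When s = 0, u = 4; when s = 1, u = 5.
The integral becomes ∫ 1/u du from 4 to 5, with antiderivative log(u).
Back in s: F(s) = log(s**2 + 4).
Then F(1) - F(0) = (log(5)) - (log(4)) = log(5/4).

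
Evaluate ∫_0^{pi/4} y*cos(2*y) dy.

Integrate by parts once (u = y, dv = cos(2*y) dy).
An antiderivative is F(y) = y*sin(2*y)/2 + cos(2*y)/4.
Then F(pi/4) - F(0) = (pi/8) - (1/4) = -1/4 + pi/8.

-1/4 + pi/8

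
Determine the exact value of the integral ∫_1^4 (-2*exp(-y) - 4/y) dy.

An antiderivative is F(y) = -4*log(y) + 2*exp(-y).
Then F(4) - F(1) = (-8*log(2) + 2*exp(-4)) - (2*exp(-1)) = -8*log(2) - 2*exp(-1) + 2*exp(-4).

-8*log(2) - 2*exp(-1) + 2*exp(-4)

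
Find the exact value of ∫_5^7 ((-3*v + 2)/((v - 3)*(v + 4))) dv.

Factor the denominator: v**2 + v - 12 = (v + 4)(v - 3).
Partial fractions: (-3*v + 2)/((v - 3)*(v + 4)) = -2/(v + 4) - 1/(v - 3).
An antiderivative is F(v) = -log(v - 3) - 2*log(v + 4).
Then F(7) - F(5) = (-2*log(11) - 2*log(2)) - (-4*log(3) - log(2)) = -2*log(11) - log(2) + 4*log(3).

-2*log(11) - log(2) + 4*log(3)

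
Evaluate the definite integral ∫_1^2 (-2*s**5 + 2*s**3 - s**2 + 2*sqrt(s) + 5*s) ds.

-29/3 + 8*sqrt(2)/3

By the power rule, an antiderivative is F(s) = -s**6/3 + s**4/2 + 4*s**(3/2)/3 - s**3/3 + 5*s**2/2.
Then F(2) - F(1) = (-6 + 8*sqrt(2)/3) - (11/3) = -29/3 + 8*sqrt(2)/3.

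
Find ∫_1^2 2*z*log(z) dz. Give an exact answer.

-3/2 + log(16)

Integrate by parts once (u = ln z, dv = 2*z dz).
An antiderivative is F(z) = z**2*(2*log(z) - 1)/2.
Then F(2) - F(1) = (-2 + log(16)) - (-1/2) = -3/2 + log(16).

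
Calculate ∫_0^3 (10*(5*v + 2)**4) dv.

Let u = 5*v + 2, so du = 5 dv. When v = 0, u = 2; when v = 3, u = 17.
The integral becomes 2·∫ u**4 du from 2 to 17, with antiderivative 2*u**5/5.
Back in v: F(v) = 2*(5*v + 2)**5/5.
Then F(3) - F(0) = (2839714/5) - (64/5) = 567930.

567930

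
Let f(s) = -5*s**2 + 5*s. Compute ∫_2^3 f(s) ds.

-115/6

By the power rule, an antiderivative is F(s) = -5*s**3/3 + 5*s**2/2.
Then F(3) - F(2) = (-45/2) - (-10/3) = -115/6.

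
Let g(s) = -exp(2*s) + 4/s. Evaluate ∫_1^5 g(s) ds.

An antiderivative is F(s) = -exp(2*s)/2 + 4*log(s).
Then F(5) - F(1) = (-exp(10)/2 + 4*log(5)) - (-exp(2)/2) = -exp(10)/2 + exp(2)/2 + 4*log(5).

-exp(10)/2 + exp(2)/2 + 4*log(5)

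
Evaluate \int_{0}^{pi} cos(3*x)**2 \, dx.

pi/2

Use the identity cos^2(3*x) = (1 + cos(6*x))/2.
An antiderivative is F(x) = x/2 + sin(6*x)/12.
Then F(pi) - F(0) = (pi/2) - (0) = pi/2.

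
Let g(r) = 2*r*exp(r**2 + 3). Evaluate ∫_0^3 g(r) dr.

-exp(3) + exp(12)

Let u = r**2 + 3, so du = 2*r dr. When r = 0, u = 3; when r = 3, u = 12.
The integral becomes ∫ exp(u) du from 3 to 12, with antiderivative exp(u).
Back in r: F(r) = exp(r**2 + 3).
Then F(3) - F(0) = (exp(12)) - (exp(3)) = -exp(3) + exp(12).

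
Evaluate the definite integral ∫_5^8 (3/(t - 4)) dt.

An antiderivative is F(t) = 3*log(t - 4).
Then F(8) - F(5) = (log(64)) - (0) = log(64).

log(64)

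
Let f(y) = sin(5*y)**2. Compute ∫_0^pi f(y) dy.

pi/2

Use the identity sin^2(5*y) = (1 - cos(10*y))/2.
An antiderivative is F(y) = y/2 - sin(10*y)/20.
Then F(pi) - F(0) = (pi/2) - (0) = pi/2.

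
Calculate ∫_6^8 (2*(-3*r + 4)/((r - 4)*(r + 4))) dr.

Factor the denominator: r**2 - 16 = (r + 4)(r - 4).
Partial fractions: 2*(-3*r + 4)/((r - 4)*(r + 4)) = -4/(r + 4) - 2/(r - 4).
An antiderivative is F(r) = -2*log(r - 4) - 4*log(r + 4).
Then F(8) - F(6) = (-12*log(2) - 4*log(3)) - (-4*log(5) - 6*log(2)) = -4*log(3) - 6*log(2) + 4*log(5).

-4*log(3) - 6*log(2) + 4*log(5)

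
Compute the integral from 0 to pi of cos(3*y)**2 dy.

pi/2

Use the identity cos^2(3*y) = (1 + cos(6*y))/2.
An antiderivative is F(y) = y/2 + sin(6*y)/12.
Then F(pi) - F(0) = (pi/2) - (0) = pi/2.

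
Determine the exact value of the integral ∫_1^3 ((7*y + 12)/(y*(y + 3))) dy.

-3*log(2) + 7*log(3)

Factor the denominator: y**2 + 3*y = (y + 3)y.
Partial fractions: (7*y + 12)/(y*(y + 3)) = 3/(y + 3) + 4/y.
An antiderivative is F(y) = 4*log(y) + 3*log(y + 3).
Then F(3) - F(1) = (3*log(2) + 7*log(3)) - (log(64)) = -3*log(2) + 7*log(3).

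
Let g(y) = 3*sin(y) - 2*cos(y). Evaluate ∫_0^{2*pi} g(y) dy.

0

An antiderivative is F(y) = -2*sin(y) - 3*cos(y).
Then F(2*pi) - F(0) = (-3) - (-3) = 0.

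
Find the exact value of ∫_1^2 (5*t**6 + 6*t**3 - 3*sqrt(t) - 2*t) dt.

1571/14 - 4*sqrt(2)

By the power rule, an antiderivative is F(t) = 5*t**7/7 + 3*t**4/2 - 2*t**(3/2) - t**2.
Then F(2) - F(1) = (780/7 - 4*sqrt(2)) - (-11/14) = 1571/14 - 4*sqrt(2).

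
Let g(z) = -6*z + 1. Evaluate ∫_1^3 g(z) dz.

By the power rule, an antiderivative is F(z) = -3*z**2 + z.
Then F(3) - F(1) = (-24) - (-2) = -22.

-22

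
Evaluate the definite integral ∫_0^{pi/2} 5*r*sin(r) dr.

5

Integrate by parts once (u = r, dv = 5*sin(r) dr).
An antiderivative is F(r) = -5*r*cos(r) + 5*sin(r).
Then F(pi/2) - F(0) = (5) - (0) = 5.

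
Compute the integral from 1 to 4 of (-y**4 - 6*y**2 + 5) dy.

By the power rule, an antiderivative is F(y) = -y**5/5 - 2*y**3 + 5*y.
Then F(4) - F(1) = (-1564/5) - (14/5) = -1578/5.

-1578/5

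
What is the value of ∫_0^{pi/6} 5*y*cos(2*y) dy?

-5/8 + 5*sqrt(3)*pi/24

Integrate by parts once (u = y, dv = 5*cos(2*y) dy).
An antiderivative is F(y) = 5*y*sin(2*y)/2 + 5*cos(2*y)/4.
Then F(pi/6) - F(0) = (5/8 + 5*sqrt(3)*pi/24) - (5/4) = -5/8 + 5*sqrt(3)*pi/24.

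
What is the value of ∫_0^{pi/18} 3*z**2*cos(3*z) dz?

Integrate by parts twice (u = z^2, dv = 3*cos(3*z) dz).
An antiderivative is F(z) = z**2*sin(3*z) + 2*z*cos(3*z)/3 - 2*sin(3*z)/9.
Then F(pi/18) - F(0) = (-1/9 + pi**2/648 + sqrt(3)*pi/54) - (0) = -1/9 + pi**2/648 + sqrt(3)*pi/54.

-1/9 + pi**2/648 + sqrt(3)*pi/54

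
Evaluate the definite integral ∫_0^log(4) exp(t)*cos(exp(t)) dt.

-sin(1) + sin(4)

Let u = exp(t), so du = exp(t) dt. When t = 0, u = 1; when t = log(4), u = 4.
The integral becomes ∫ cos(u) du from 1 to 4, with antiderivative sin(u).
Back in t: F(t) = sin(exp(t)).
Then F(log(4)) - F(0) = (sin(4)) - (sin(1)) = -sin(1) + sin(4).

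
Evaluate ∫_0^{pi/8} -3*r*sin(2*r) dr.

3*sqrt(2)*(-4 + pi)/32

Integrate by parts once (u = r, dv = -3*sin(2*r) dr).
An antiderivative is F(r) = 3*r*cos(2*r)/2 - 3*sin(2*r)/4.
Then F(pi/8) - F(0) = (3*sqrt(2)*(-4 + pi)/32) - (0) = 3*sqrt(2)*(-4 + pi)/32.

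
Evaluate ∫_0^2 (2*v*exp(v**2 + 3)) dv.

-exp(3) + exp(7)

Let u = v**2 + 3, so du = 2*v dv. When v = 0, u = 3; when v = 2, u = 7.
The integral becomes ∫ exp(u) du from 3 to 7, with antiderivative exp(u).
Back in v: F(v) = exp(v**2 + 3).
Then F(2) - F(0) = (exp(7)) - (exp(3)) = -exp(3) + exp(7).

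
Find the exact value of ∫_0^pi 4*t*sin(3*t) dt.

Integrate by parts once (u = t, dv = 4*sin(3*t) dt).
An antiderivative is F(t) = -4*t*cos(3*t)/3 + 4*sin(3*t)/9.
Then F(pi) - F(0) = (4*pi/3) - (0) = 4*pi/3.

4*pi/3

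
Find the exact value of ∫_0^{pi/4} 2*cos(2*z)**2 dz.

Use the identity cos^2(2*z) = (1 + cos(4*z))/2.
An antiderivative is F(z) = z + sin(4*z)/4.
Then F(pi/4) - F(0) = (pi/4) - (0) = pi/4.

pi/4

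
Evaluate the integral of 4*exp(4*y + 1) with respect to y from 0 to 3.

Let u = 4*y + 1, so du = 4 dy. When y = 0, u = 1; when y = 3, u = 13.
The integral becomes ∫ exp(u) du from 1 to 13, with antiderivative exp(u).
Back in y: F(y) = exp(4*y + 1).
Then F(3) - F(0) = (exp(13)) - (exp(1)) = -exp(1) + exp(13).

-exp(1) + exp(13)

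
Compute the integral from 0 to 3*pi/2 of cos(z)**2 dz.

3*pi/4

Use the identity cos^2(z) = (1 + cos(2*z))/2.
An antiderivative is F(z) = z/2 + sin(2*z)/4.
Then F(3*pi/2) - F(0) = (3*pi/4) - (0) = 3*pi/4.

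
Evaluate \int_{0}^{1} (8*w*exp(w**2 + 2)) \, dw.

-4*(1 - exp(1))*exp(2)

Let u = w**2 + 2, so du = 2*w dw. When w = 0, u = 2; when w = 1, u = 3.
The integral becomes 4·∫ exp(u) du from 2 to 3, with antiderivative 4*exp(u).
Back in w: F(w) = 4*exp(w**2 + 2).
Then F(1) - F(0) = (4*exp(3)) - (4*exp(2)) = -4*(1 - exp(1))*exp(2).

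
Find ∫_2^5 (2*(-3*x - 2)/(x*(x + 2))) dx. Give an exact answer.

-4*log(7) - 2*log(5) + 10*log(2)

Factor the denominator: x**2 + 2*x = (x + 2)x.
Partial fractions: 2*(-3*x - 2)/(x*(x + 2)) = -4/(x + 2) - 2/x.
An antiderivative is F(x) = -2*log(x) - 4*log(x + 2).
Then F(5) - F(2) = (-4*log(7) - 2*log(5)) - (-10*log(2)) = -4*log(7) - 2*log(5) + 10*log(2).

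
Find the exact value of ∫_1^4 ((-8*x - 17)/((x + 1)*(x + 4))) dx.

-12*log(2) + 2*log(5)

Factor the denominator: x**2 + 5*x + 4 = (x + 4)(x + 1).
Partial fractions: (-8*x - 17)/((x + 1)*(x + 4)) = -5/(x + 4) - 3/(x + 1).
An antiderivative is F(x) = -3*log(x + 1) - 5*log(x + 4).
Then F(4) - F(1) = (-15*log(2) - 3*log(5)) - (-5*log(5) - 3*log(2)) = -12*log(2) + 2*log(5).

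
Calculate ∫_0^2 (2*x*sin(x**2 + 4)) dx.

cos(4) - cos(8)

Let u = x**2 + 4, so du = 2*x dx. When x = 0, u = 4; when x = 2, u = 8.
The integral becomes ∫ sin(u) du from 4 to 8, with antiderivative -cos(u).
Back in x: F(x) = -cos(x**2 + 4).
Then F(2) - F(0) = (-cos(8)) - (-cos(4)) = cos(4) - cos(8).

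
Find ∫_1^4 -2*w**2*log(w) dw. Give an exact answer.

14 - 256*log(2)/3

Integrate by parts once (u = ln w, dv = -2*w**2 dw).
An antiderivative is F(w) = -2*w**3*(3*log(w) - 1)/9.
Then F(4) - F(1) = (128/9 - 256*log(2)/3) - (2/9) = 14 - 256*log(2)/3.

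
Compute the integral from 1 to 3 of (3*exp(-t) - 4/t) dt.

-4*log(3) - 3*exp(-3) + 3*exp(-1)

An antiderivative is F(t) = -4*log(t) - 3*exp(-t).
Then F(3) - F(1) = (-4*log(3) - 3*exp(-3)) - (-3*exp(-1)) = -4*log(3) - 3*exp(-3) + 3*exp(-1).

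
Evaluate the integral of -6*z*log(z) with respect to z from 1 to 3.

12 - 27*log(3)

Integrate by parts once (u = ln z, dv = -6*z dz).
An antiderivative is F(z) = -3*z**2*(2*log(z) - 1)/2.
Then F(3) - F(1) = (27/2 - 27*log(3)) - (3/2) = 12 - 27*log(3).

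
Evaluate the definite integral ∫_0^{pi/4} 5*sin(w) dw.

An antiderivative is F(w) = -5*cos(w).
Then F(pi/4) - F(0) = (-5*sqrt(2)/2) - (-5) = 5 - 5*sqrt(2)/2.

5 - 5*sqrt(2)/2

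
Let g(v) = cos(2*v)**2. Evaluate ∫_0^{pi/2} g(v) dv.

Use the identity cos^2(2*v) = (1 + cos(4*v))/2.
An antiderivative is F(v) = v/2 + sin(4*v)/8.
Then F(pi/2) - F(0) = (pi/4) - (0) = pi/4.

pi/4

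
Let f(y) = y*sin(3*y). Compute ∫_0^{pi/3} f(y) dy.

pi/9

Integrate by parts once (u = y, dv = sin(3*y) dy).
An antiderivative is F(y) = -y*cos(3*y)/3 + sin(3*y)/9.
Then F(pi/3) - F(0) = (pi/9) - (0) = pi/9.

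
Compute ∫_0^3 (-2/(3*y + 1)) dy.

An antiderivative is F(y) = -2*log(3*y + 1)/3.
Then F(3) - F(0) = (-2*log(10)/3) - (0) = -2*log(10)/3.

-2*log(10)/3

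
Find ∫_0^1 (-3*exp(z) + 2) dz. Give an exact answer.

5 - 3*E

An antiderivative is F(z) = 2*z - 3*exp(z).
Then F(1) - F(0) = (2 - 3*E) - (-3) = 5 - 3*E.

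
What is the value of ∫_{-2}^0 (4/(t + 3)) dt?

An antiderivative is F(t) = 4*log(t + 3).
Then F(0) - F(-2) = (log(81)) - (0) = log(81).

log(81)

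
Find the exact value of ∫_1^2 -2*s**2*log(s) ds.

Integrate by parts once (u = ln s, dv = -2*s**2 ds).
An antiderivative is F(s) = -2*s**3*(3*log(s) - 1)/9.
Then F(2) - F(1) = (16/9 - 16*log(2)/3) - (2/9) = 14/9 - 16*log(2)/3.

14/9 - 16*log(2)/3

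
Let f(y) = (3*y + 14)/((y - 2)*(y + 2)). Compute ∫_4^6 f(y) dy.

Factor the denominator: y**2 - 4 = (y + 2)(y - 2).
Partial fractions: (3*y + 14)/((y - 2)*(y + 2)) = -2/(y + 2) + 5/(y - 2).
An antiderivative is F(y) = 5*log(y - 2) - 2*log(y + 2).
Then F(6) - F(4) = (log(16)) - (log(8/9)) = log(18).

log(18)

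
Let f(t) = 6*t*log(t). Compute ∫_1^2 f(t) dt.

Integrate by parts once (u = ln t, dv = 6*t dt).
An antiderivative is F(t) = 3*t**2*(2*log(t) - 1)/2.
Then F(2) - F(1) = (-6 + 12*log(2)) - (-3/2) = -9/2 + 12*log(2).

-9/2 + 12*log(2)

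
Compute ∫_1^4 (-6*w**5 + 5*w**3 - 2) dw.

-15129/4

By the power rule, an antiderivative is F(w) = -w**6 + 5*w**4/4 - 2*w.
Then F(4) - F(1) = (-3784) - (-7/4) = -15129/4.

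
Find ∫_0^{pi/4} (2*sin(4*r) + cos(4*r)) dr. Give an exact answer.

1

An antiderivative is F(r) = sin(4*r)/4 - cos(4*r)/2.
Then F(pi/4) - F(0) = (1/2) - (-1/2) = 1.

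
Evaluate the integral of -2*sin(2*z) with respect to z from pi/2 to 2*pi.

An antiderivative is F(z) = cos(2*z).
Then F(2*pi) - F(pi/2) = (1) - (-1) = 2.

2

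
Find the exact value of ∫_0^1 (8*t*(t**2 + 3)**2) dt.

Let u = t**2 + 3, so du = 2*t dt. When t = 0, u = 3; when t = 1, u = 4.
The integral becomes 4·∫ u**2 du from 3 to 4, with antiderivative 4*u**3/3.
Back in t: F(t) = 4*(t**2 + 3)**3/3.
Then F(1) - F(0) = (256/3) - (36) = 148/3.

148/3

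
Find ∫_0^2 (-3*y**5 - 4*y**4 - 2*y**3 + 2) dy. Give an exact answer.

-308/5

By the power rule, an antiderivative is F(y) = -y**6/2 - 4*y**5/5 - y**4/2 + 2*y.
Then F(2) - F(0) = (-308/5) - (0) = -308/5.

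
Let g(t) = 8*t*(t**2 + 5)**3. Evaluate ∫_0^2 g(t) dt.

Let u = t**2 + 5, so du = 2*t dt. When t = 0, u = 5; when t = 2, u = 9.
The integral becomes 4·∫ u**3 du from 5 to 9, with antiderivative u**4.
Back in t: F(t) = (t**2 + 5)**4.
Then F(2) - F(0) = (6561) - (625) = 5936.

5936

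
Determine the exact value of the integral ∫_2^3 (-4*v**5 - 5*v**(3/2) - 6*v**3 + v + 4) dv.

-1603/3 - 18*sqrt(3) + 8*sqrt(2)

By the power rule, an antiderivative is F(v) = -2*v**6/3 - 2*v**(5/2) - 3*v**4/2 + v**2/2 + 4*v.
Then F(3) - F(2) = (-591 - 18*sqrt(3)) - (-170/3 - 8*sqrt(2)) = -1603/3 - 18*sqrt(3) + 8*sqrt(2).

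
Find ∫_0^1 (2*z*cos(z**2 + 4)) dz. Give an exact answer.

Let u = z**2 + 4, so du = 2*z dz. When z = 0, u = 4; when z = 1, u = 5.
The integral becomes ∫ cos(u) du from 4 to 5, with antiderivative sin(u).
Back in z: F(z) = sin(z**2 + 4).
Then F(1) - F(0) = (sin(5)) - (sin(4)) = sin(5) - sin(4).

sin(5) - sin(4)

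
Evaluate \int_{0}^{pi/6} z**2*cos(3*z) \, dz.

-2/27 + pi**2/108

Integrate by parts twice (u = z^2, dv = cos(3*z) dz).
An antiderivative is F(z) = z**2*sin(3*z)/3 + 2*z*cos(3*z)/9 - 2*sin(3*z)/27.
Then F(pi/6) - F(0) = (-2/27 + pi**2/108) - (0) = -2/27 + pi**2/108.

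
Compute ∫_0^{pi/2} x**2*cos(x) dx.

Integrate by parts twice (u = x^2, dv = cos(x) dx).
An antiderivative is F(x) = x**2*sin(x) + 2*x*cos(x) - 2*sin(x).
Then F(pi/2) - F(0) = (-2 + pi**2/4) - (0) = -2 + pi**2/4.

-2 + pi**2/4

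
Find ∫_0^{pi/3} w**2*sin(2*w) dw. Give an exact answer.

Integrate by parts twice (u = w^2, dv = sin(2*w) dw).
An antiderivative is F(w) = -w**2*cos(2*w)/2 + w*sin(2*w)/2 + cos(2*w)/4.
Then F(pi/3) - F(0) = (-1/8 + pi**2/36 + sqrt(3)*pi/12) - (1/4) = -3/8 + pi**2/36 + sqrt(3)*pi/12.

-3/8 + pi**2/36 + sqrt(3)*pi/12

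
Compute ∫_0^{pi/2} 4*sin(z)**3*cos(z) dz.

1

Let u = sin(z), so du = cos(z) dz. When z = 0, u = 0; when z = pi/2, u = 1.
The integral becomes 4·∫ u**3 du from 0 to 1, with antiderivative u**4.
Back in z: F(z) = sin(z)**4.
Then F(pi/2) - F(0) = (1) - (0) = 1.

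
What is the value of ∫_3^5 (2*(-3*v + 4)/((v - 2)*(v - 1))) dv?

Factor the denominator: v**2 - 3*v + 2 = (v - 1)(v - 2).
Partial fractions: 2*(-3*v + 4)/((v - 2)*(v - 1)) = -2/(v - 1) - 4/(v - 2).
An antiderivative is F(v) = -4*log(v - 2) - 2*log(v - 1).
Then F(5) - F(3) = (-4*log(3) - 4*log(2)) - (-log(4)) = -4*log(3) - 2*log(2).

-4*log(3) - 2*log(2)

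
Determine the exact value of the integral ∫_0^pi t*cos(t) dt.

Integrate by parts once (u = t, dv = cos(t) dt).
An antiderivative is F(t) = t*sin(t) + cos(t).
Then F(pi) - F(0) = (-1) - (1) = -2.

-2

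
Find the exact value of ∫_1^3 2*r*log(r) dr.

-4 + 9*log(3)

Integrate by parts once (u = ln r, dv = 2*r dr).
An antiderivative is F(r) = r**2*(2*log(r) - 1)/2.
Then F(3) - F(1) = (-9/2 + 9*log(3)) - (-1/2) = -4 + 9*log(3).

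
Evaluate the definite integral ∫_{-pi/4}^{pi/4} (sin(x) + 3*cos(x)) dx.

An antiderivative is F(x) = 3*sin(x) - cos(x).
Then F(pi/4) - F(-pi/4) = (sqrt(2)) - (-2*sqrt(2)) = 3*sqrt(2).

3*sqrt(2)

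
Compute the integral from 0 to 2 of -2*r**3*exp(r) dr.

Integrate by parts 3 times (u = r^3, dv = -2*exp(r) dr).
An antiderivative is F(r) = (-2*r**3 + 6*r**2 - 12*r + 12)*exp(r).
Then F(2) - F(0) = (-4*exp(2)) - (12) = -4*exp(2) - 12.

-4*exp(2) - 12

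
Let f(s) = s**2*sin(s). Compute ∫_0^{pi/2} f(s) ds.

-2 + pi

Integrate by parts twice (u = s^2, dv = sin(s) ds).
An antiderivative is F(s) = -s**2*cos(s) + 2*s*sin(s) + 2*cos(s).
Then F(pi/2) - F(0) = (pi) - (2) = -2 + pi.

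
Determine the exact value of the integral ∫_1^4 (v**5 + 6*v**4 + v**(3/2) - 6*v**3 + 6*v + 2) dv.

By the power rule, an antiderivative is F(v) = v**6/6 + 2*v**(5/2)/5 + 6*v**5/5 - 3*v**4/2 + 3*v**2 + 2*v.
Then F(4) - F(1) = (23944/15) - (79/15) = 1591.

1591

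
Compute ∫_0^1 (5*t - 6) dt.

-7/2

By the power rule, an antiderivative is F(t) = 5*t**2/2 - 6*t.
Then F(1) - F(0) = (-7/2) - (0) = -7/2.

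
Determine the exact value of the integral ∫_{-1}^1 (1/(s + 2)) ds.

An antiderivative is F(s) = log(s + 2).
Then F(1) - F(-1) = (log(3)) - (0) = log(3).

log(3)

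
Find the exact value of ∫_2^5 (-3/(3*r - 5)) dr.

An antiderivative is F(r) = -log(3*r - 5).
Then F(5) - F(2) = (-log(10)) - (0) = -log(10).

-log(10)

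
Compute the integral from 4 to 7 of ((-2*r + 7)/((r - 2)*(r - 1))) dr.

-8*log(2) + 3*log(5)

Factor the denominator: r**2 - 3*r + 2 = (r - 1)(r - 2).
Partial fractions: (-2*r + 7)/((r - 2)*(r - 1)) = -5/(r - 1) + 3/(r - 2).
An antiderivative is F(r) = 3*log(r - 2) - 5*log(r - 1).
Then F(7) - F(4) = (-5*log(3) - 5*log(2) + 3*log(5)) - (-5*log(3) + 3*log(2)) = -8*log(2) + 3*log(5).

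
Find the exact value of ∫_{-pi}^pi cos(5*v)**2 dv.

Use the identity cos^2(5*v) = (1 + cos(10*v))/2.
An antiderivative is F(v) = v/2 + sin(10*v)/20.
Then F(pi) - F(-pi) = (pi/2) - (-pi/2) = pi.

pi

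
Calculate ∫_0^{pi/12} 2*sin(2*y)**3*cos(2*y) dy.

1/64

Let u = sin(2*y), so du = 2*cos(2*y) dy. When y = 0, u = 0; when y = pi/12, u = 1/2.
The integral becomes ∫ u**3 du from 0 to 1/2, with antiderivative u**4/4.
Back in y: F(y) = sin(2*y)**4/4.
Then F(pi/12) - F(0) = (1/64) - (0) = 1/64.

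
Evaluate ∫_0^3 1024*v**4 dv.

Let u = 4*v, so du = 4 dv. When v = 0, u = 0; when v = 3, u = 12.
The integral becomes ∫ u**4 du from 0 to 12, with antiderivative u**5/5.
Back in v: F(v) = 1024*v**5/5.
Then F(3) - F(0) = (248832/5) - (0) = 248832/5.

248832/5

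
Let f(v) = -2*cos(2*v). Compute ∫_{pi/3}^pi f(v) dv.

An antiderivative is F(v) = -sin(2*v).
Then F(pi) - F(pi/3) = (0) - (-sqrt(3)/2) = sqrt(3)/2.

sqrt(3)/2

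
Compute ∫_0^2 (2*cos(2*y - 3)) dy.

sin(3) + sin(1)

Let u = 2*y - 3, so du = 2 dy. When y = 0, u = -3; when y = 2, u = 1.
The integral becomes ∫ cos(u) du from -3 to 1, with antiderivative sin(u).
Back in y: F(y) = sin(2*y - 3).
Then F(2) - F(0) = (sin(1)) - (-sin(3)) = sin(3) + sin(1).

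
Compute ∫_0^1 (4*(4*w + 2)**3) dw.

320

Let u = 4*w + 2, so du = 4 dw. When w = 0, u = 2; when w = 1, u = 6.
The integral becomes ∫ u**3 du from 2 to 6, with antiderivative u**4/4.
Back in w: F(w) = (4*w + 2)**4/4.
Then F(1) - F(0) = (324) - (4) = 320.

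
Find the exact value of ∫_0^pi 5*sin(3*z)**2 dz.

5*pi/2

Use the identity sin^2(3*z) = (1 - cos(6*z))/2.
An antiderivative is F(z) = 5*z/2 - 5*sin(6*z)/12.
Then F(pi) - F(0) = (5*pi/2) - (0) = 5*pi/2.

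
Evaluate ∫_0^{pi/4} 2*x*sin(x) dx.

Integrate by parts once (u = x, dv = 2*sin(x) dx).
An antiderivative is F(x) = -2*x*cos(x) + 2*sin(x).
Then F(pi/4) - F(0) = (sqrt(2)*(4 - pi)/4) - (0) = sqrt(2)*(4 - pi)/4.

sqrt(2)*(4 - pi)/4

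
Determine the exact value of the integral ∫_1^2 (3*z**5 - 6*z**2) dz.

By the power rule, an antiderivative is F(z) = z**6/2 - 2*z**3.
Then F(2) - F(1) = (16) - (-3/2) = 35/2.

35/2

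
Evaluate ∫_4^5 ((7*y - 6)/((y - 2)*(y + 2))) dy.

Factor the denominator: y**2 - 4 = (y + 2)(y - 2).
Partial fractions: (7*y - 6)/((y - 2)*(y + 2)) = 5/(y + 2) + 2/(y - 2).
An antiderivative is F(y) = 2*log(y - 2) + 5*log(y + 2).
Then F(5) - F(4) = (2*log(3) + 5*log(7)) - (7*log(2) + 5*log(3)) = -7*log(2) - 3*log(3) + 5*log(7).

-7*log(2) - 3*log(3) + 5*log(7)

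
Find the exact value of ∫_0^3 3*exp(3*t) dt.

Let u = 3*t, so du = 3 dt. When t = 0, u = 0; when t = 3, u = 9.
The integral becomes ∫ exp(u) du from 0 to 9, with antiderivative exp(u).
Back in t: F(t) = exp(3*t).
Then F(3) - F(0) = (exp(9)) - (1) = -1 + exp(9).

-1 + exp(9)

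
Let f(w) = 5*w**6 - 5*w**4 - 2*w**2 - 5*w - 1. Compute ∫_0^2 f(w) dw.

884/21

By the power rule, an antiderivative is F(w) = 5*w**7/7 - w**5 - 2*w**3/3 - 5*w**2/2 - w.
Then F(2) - F(0) = (884/21) - (0) = 884/21.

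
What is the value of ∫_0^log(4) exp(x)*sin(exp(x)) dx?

Let u = exp(x), so du = exp(x) dx. When x = 0, u = 1; when x = log(4), u = 4.
The integral becomes ∫ sin(u) du from 1 to 4, with antiderivative -cos(u).
Back in x: F(x) = -cos(exp(x)).
Then F(log(4)) - F(0) = (-cos(4)) - (-cos(1)) = cos(1) - cos(4).

cos(1) - cos(4)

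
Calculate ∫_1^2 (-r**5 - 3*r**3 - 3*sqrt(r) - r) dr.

By the power rule, an antiderivative is F(r) = -r**6/6 - 3*r**4/4 - 2*r**(3/2) - r**2/2.
Then F(2) - F(1) = (-74/3 - 4*sqrt(2)) - (-41/12) = -85/4 - 4*sqrt(2).

-85/4 - 4*sqrt(2)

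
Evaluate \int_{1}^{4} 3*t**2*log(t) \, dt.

Integrate by parts once (u = ln t, dv = 3*t**2 dt).
An antiderivative is F(t) = t**3*(3*log(t) - 1)/3.
Then F(4) - F(1) = (-64/3 + 128*log(2)) - (-1/3) = -21 + 128*log(2).

-21 + 128*log(2)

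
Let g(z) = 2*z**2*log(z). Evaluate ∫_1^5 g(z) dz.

-248/9 + 250*log(5)/3

Integrate by parts once (u = ln z, dv = 2*z**2 dz).
An antiderivative is F(z) = 2*z**3*(3*log(z) - 1)/9.
Then F(5) - F(1) = (-250/9 + 250*log(5)/3) - (-2/9) = -248/9 + 250*log(5)/3.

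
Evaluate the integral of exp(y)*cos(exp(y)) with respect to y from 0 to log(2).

Let u = exp(y), so du = exp(y) dy. When y = 0, u = 1; when y = log(2), u = 2.
The integral becomes ∫ cos(u) du from 1 to 2, with antiderivative sin(u).
Back in y: F(y) = sin(exp(y)).
Then F(log(2)) - F(0) = (sin(2)) - (sin(1)) = -sin(1) + sin(2).

-sin(1) + sin(2)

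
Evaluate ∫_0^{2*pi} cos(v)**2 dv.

Use the identity cos^2(v) = (1 + cos(2*v))/2.
An antiderivative is F(v) = v/2 + sin(2*v)/4.
Then F(2*pi) - F(0) = (pi) - (0) = pi.

pi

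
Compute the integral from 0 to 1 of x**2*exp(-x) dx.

2 - 5*exp(-1)

Integrate by parts twice (u = x^2, dv = exp(-x) dx).
An antiderivative is F(x) = (-x**2 - 2*x - 2)*exp(-x).
Then F(1) - F(0) = (-5*exp(-1)) - (-2) = 2 - 5*exp(-1).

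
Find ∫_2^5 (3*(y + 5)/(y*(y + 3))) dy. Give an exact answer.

-11*log(2) + 7*log(5)

Factor the denominator: y**2 + 3*y = (y + 3)y.
Partial fractions: 3*(y + 5)/(y*(y + 3)) = -2/(y + 3) + 5/y.
An antiderivative is F(y) = 5*log(y) - 2*log(y + 3).
Then F(5) - F(2) = (-6*log(2) + 5*log(5)) - (log(32/25)) = -11*log(2) + 7*log(5).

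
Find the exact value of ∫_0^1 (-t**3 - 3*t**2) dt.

By the power rule, an antiderivative is F(t) = -t**4/4 - t**3.
Then F(1) - F(0) = (-5/4) - (0) = -5/4.

-5/4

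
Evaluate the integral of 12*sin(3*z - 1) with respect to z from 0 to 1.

-4*cos(2) + 4*cos(1)

Let u = 3*z - 1, so du = 3 dz. When z = 0, u = -1; when z = 1, u = 2.
The integral becomes 4·∫ sin(u) du from -1 to 2, with antiderivative -4*cos(u).
Back in z: F(z) = -4*cos(3*z - 1).
Then F(1) - F(0) = (-4*cos(2)) - (-4*cos(1)) = -4*cos(2) + 4*cos(1).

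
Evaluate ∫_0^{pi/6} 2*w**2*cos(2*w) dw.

Integrate by parts twice (u = w^2, dv = 2*cos(2*w) dw).
An antiderivative is F(w) = w**2*sin(2*w) + w*cos(2*w) - sin(2*w)/2.
Then F(pi/6) - F(0) = (-sqrt(3)/4 + sqrt(3)*pi**2/72 + pi/12) - (0) = -sqrt(3)/4 + sqrt(3)*pi**2/72 + pi/12.

-sqrt(3)/4 + sqrt(3)*pi**2/72 + pi/12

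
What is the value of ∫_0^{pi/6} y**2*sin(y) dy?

-2 - sqrt(3)*pi**2/72 + pi/6 + sqrt(3)

Integrate by parts twice (u = y^2, dv = sin(y) dy).
An antiderivative is F(y) = -y**2*cos(y) + 2*y*sin(y) + 2*cos(y).
Then F(pi/6) - F(0) = (-sqrt(3)*pi**2/72 + pi/6 + sqrt(3)) - (2) = -2 - sqrt(3)*pi**2/72 + pi/6 + sqrt(3).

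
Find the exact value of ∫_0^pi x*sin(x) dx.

Integrate by parts once (u = x, dv = sin(x) dx).
An antiderivative is F(x) = -x*cos(x) + sin(x).
Then F(pi) - F(0) = (pi) - (0) = pi.

pi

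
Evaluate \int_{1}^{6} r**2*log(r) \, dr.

-215/9 + 72*log(2) + 72*log(3)

Integrate by parts once (u = ln r, dv = r**2 dr).
An antiderivative is F(r) = r**3*(3*log(r) - 1)/9.
Then F(6) - F(1) = (-24 + 72*log(2) + 72*log(3)) - (-1/9) = -215/9 + 72*log(2) + 72*log(3).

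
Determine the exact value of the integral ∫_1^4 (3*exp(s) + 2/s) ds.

An antiderivative is F(s) = 3*exp(s) + 2*log(s).
Then F(4) - F(1) = (log(16) + 3*exp(4)) - (3*exp(1)) = -3*exp(1) + log(16) + 3*exp(4).

-3*exp(1) + log(16) + 3*exp(4)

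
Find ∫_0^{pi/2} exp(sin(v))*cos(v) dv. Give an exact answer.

Let u = sin(v), so du = cos(v) dv. When v = 0, u = 0; when v = pi/2, u = 1.
The integral becomes ∫ exp(u) du from 0 to 1, with antiderivative exp(u).
Back in v: F(v) = exp(sin(v)).
Then F(pi/2) - F(0) = (E) - (1) = -1 + E.

-1 + E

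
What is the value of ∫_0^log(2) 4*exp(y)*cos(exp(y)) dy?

Let u = exp(y), so du = exp(y) dy. When y = 0, u = 1; when y = log(2), u = 2.
The integral becomes 4·∫ cos(u) du from 1 to 2, with antiderivative 4*sin(u).
Back in y: F(y) = 4*sin(exp(y)).
Then F(log(2)) - F(0) = (4*sin(2)) - (4*sin(1)) = -4*sin(1) + 4*sin(2).

-4*sin(1) + 4*sin(2)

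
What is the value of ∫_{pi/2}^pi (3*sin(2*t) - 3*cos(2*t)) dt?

-3

An antiderivative is F(t) = -3*sin(2*t)/2 - 3*cos(2*t)/2.
Then F(pi) - F(pi/2) = (-3/2) - (3/2) = -3.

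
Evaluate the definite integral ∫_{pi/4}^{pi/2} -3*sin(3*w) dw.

An antiderivative is F(w) = cos(3*w).
Then F(pi/2) - F(pi/4) = (0) - (-sqrt(2)/2) = sqrt(2)/2.

sqrt(2)/2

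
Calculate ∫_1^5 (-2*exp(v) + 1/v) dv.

-2*exp(5) + log(5) + 2*exp(1)

An antiderivative is F(v) = -2*exp(v) + log(v).
Then F(5) - F(1) = (-2*exp(5) + log(5)) - (-2*exp(1)) = -2*exp(5) + log(5) + 2*exp(1).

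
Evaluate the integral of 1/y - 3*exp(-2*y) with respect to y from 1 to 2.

An antiderivative is F(y) = log(y) + 3*exp(-2*y)/2.
Then F(2) - F(1) = (3*exp(-4)/2 + log(2)) - (3*exp(-2)/2) = -3*exp(-2)/2 + 3*exp(-4)/2 + log(2).

-3*exp(-2)/2 + 3*exp(-4)/2 + log(2)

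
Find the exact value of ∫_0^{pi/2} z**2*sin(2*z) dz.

Integrate by parts twice (u = z^2, dv = sin(2*z) dz).
An antiderivative is F(z) = -z**2*cos(2*z)/2 + z*sin(2*z)/2 + cos(2*z)/4.
Then F(pi/2) - F(0) = (-1/4 + pi**2/8) - (1/4) = -1/2 + pi**2/8.

-1/2 + pi**2/8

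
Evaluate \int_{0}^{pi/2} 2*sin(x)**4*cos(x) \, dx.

Let u = sin(x), so du = cos(x) dx. When x = 0, u = 0; when x = pi/2, u = 1.
The integral becomes 2·∫ u**4 du from 0 to 1, with antiderivative 2*u**5/5.
Back in x: F(x) = 2*sin(x)**5/5.
Then F(pi/2) - F(0) = (2/5) - (0) = 2/5.

2/5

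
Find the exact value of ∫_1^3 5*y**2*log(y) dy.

-130/9 + 45*log(3)

Integrate by parts once (u = ln y, dv = 5*y**2 dy).
An antiderivative is F(y) = 5*y**3*(3*log(y) - 1)/9.
Then F(3) - F(1) = (-15 + 45*log(3)) - (-5/9) = -130/9 + 45*log(3).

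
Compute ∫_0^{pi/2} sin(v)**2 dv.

Use the identity sin^2(v) = (1 - cos(2*v))/2.
An antiderivative is F(v) = v/2 - sin(2*v)/4.
Then F(pi/2) - F(0) = (pi/4) - (0) = pi/4.

pi/4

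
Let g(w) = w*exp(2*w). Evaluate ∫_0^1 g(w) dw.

1/4 + exp(2)/4

Integrate by parts once (u = w, dv = exp(2*w) dw).
An antiderivative is F(w) = (2*w - 1)*exp(2*w)/4.
Then F(1) - F(0) = (exp(2)/4) - (-1/4) = 1/4 + exp(2)/4.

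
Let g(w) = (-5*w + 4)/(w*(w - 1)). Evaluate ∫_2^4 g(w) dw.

Factor the denominator: w**2 - w = w(w - 1).
Partial fractions: (-5*w + 4)/(w*(w - 1)) = -4/w - 1/(w - 1).
An antiderivative is F(w) = -4*log(w) - log(w - 1).
Then F(4) - F(2) = (-8*log(2) - log(3)) - (-log(16)) = -log(48).

-log(48)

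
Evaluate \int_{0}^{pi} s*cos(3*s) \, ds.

-2/9

Integrate by parts once (u = s, dv = cos(3*s) ds).
An antiderivative is F(s) = s*sin(3*s)/3 + cos(3*s)/9.
Then F(pi) - F(0) = (-1/9) - (1/9) = -2/9.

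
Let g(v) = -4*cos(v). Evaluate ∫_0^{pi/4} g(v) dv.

-2*sqrt(2)

An antiderivative is F(v) = -4*sin(v).
Then F(pi/4) - F(0) = (-2*sqrt(2)) - (0) = -2*sqrt(2).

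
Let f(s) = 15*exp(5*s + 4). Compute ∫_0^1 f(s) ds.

-3*(1 - exp(5))*exp(4)

Let u = 5*s + 4, so du = 5 ds. When s = 0, u = 4; when s = 1, u = 9.
The integral becomes 3·∫ exp(u) du from 4 to 9, with antiderivative 3*exp(u).
Back in s: F(s) = 3*exp(5*s + 4).
Then F(1) - F(0) = (3*exp(9)) - (3*exp(4)) = -3*(1 - exp(5))*exp(4).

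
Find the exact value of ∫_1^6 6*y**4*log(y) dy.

-1866 + 46656*log(6)/5

Integrate by parts once (u = ln y, dv = 6*y**4 dy).
An antiderivative is F(y) = 6*y**5*(5*log(y) - 1)/25.
Then F(6) - F(1) = (-46656/25 + 46656*log(6)/5) - (-6/25) = -1866 + 46656*log(6)/5.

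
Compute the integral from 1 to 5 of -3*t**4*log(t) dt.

9372/25 - 1875*log(5)

Integrate by parts once (u = ln t, dv = -3*t**4 dt).
An antiderivative is F(t) = -3*t**5*(5*log(t) - 1)/25.
Then F(5) - F(1) = (375 - 1875*log(5)) - (3/25) = 9372/25 - 1875*log(5).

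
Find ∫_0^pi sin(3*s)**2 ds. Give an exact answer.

pi/2

Use the identity sin^2(3*s) = (1 - cos(6*s))/2.
An antiderivative is F(s) = s/2 - sin(6*s)/12.
Then F(pi) - F(0) = (pi/2) - (0) = pi/2.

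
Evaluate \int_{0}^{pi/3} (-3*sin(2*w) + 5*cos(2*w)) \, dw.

An antiderivative is F(w) = 5*sin(2*w)/2 + 3*cos(2*w)/2.
Then F(pi/3) - F(0) = (-3/4 + 5*sqrt(3)/4) - (3/2) = -9/4 + 5*sqrt(3)/4.

-9/4 + 5*sqrt(3)/4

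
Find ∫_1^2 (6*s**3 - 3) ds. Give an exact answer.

39/2

By the power rule, an antiderivative is F(s) = 3*s**4/2 - 3*s.
Then F(2) - F(1) = (18) - (-3/2) = 39/2.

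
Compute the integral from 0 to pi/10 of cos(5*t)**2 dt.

Use the identity cos^2(5*t) = (1 + cos(10*t))/2.
An antiderivative is F(t) = t/2 + sin(10*t)/20.
Then F(pi/10) - F(0) = (pi/20) - (0) = pi/20.

pi/20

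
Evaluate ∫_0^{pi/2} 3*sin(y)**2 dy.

3*pi/4

Use the identity sin^2(y) = (1 - cos(2*y))/2.
An antiderivative is F(y) = 3*y/2 - 3*sin(2*y)/4.
Then F(pi/2) - F(0) = (3*pi/4) - (0) = 3*pi/4.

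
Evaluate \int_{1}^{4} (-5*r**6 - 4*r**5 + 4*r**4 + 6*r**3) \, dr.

-926187/70

By the power rule, an antiderivative is F(r) = -5*r**7/7 - 2*r**6/3 + 4*r**5/5 + 3*r**4/2.
Then F(4) - F(1) = (-1389184/105) - (193/210) = -926187/70.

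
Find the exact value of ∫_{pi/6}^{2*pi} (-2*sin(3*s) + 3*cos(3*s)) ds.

An antiderivative is F(s) = sin(3*s) + 2*cos(3*s)/3.
Then F(2*pi) - F(pi/6) = (2/3) - (1) = -1/3.

-1/3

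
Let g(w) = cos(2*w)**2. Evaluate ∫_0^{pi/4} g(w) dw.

Use the identity cos^2(2*w) = (1 + cos(4*w))/2.
An antiderivative is F(w) = w/2 + sin(4*w)/8.
Then F(pi/4) - F(0) = (pi/8) - (0) = pi/8.

pi/8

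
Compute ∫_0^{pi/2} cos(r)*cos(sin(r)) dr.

Let u = sin(r), so du = cos(r) dr. When r = 0, u = 0; when r = pi/2, u = 1.
The integral becomes ∫ cos(u) du from 0 to 1, with antiderivative sin(u).
Back in r: F(r) = sin(sin(r)).
Then F(pi/2) - F(0) = (sin(1)) - (0) = sin(1).

sin(1)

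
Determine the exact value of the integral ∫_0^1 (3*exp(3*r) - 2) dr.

-3 + exp(3)

An antiderivative is F(r) = exp(3*r) - 2*r.
Then F(1) - F(0) = (-2 + exp(3)) - (1) = -3 + exp(3).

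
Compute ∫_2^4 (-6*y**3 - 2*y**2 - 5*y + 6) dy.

-1246/3

By the power rule, an antiderivative is F(y) = -3*y**4/2 - 2*y**3/3 - 5*y**2/2 + 6*y.
Then F(4) - F(2) = (-1328/3) - (-82/3) = -1246/3.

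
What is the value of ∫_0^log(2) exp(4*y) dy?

15/4

Let u = exp(y), so du = exp(y) dy. When y = 0, u = 1; when y = log(2), u = 2.
The integral becomes ∫ u**3 du from 1 to 2, with antiderivative u**4/4.
Back in y: F(y) = exp(4*y)/4.
Then F(log(2)) - F(0) = (4) - (1/4) = 15/4.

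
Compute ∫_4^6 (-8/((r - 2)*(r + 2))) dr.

log(4/9)

Factor the denominator: r**2 - 4 = (r + 2)(r - 2).
Partial fractions: -8/((r - 2)*(r + 2)) = 2/(r + 2) - 2/(r - 2).
An antiderivative is F(r) = -2*log(r - 2) + 2*log(r + 2).
Then F(6) - F(4) = (log(4)) - (log(9)) = log(4/9).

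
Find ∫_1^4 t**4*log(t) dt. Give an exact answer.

-1023/25 + 2048*log(2)/5

Integrate by parts once (u = ln t, dv = t**4 dt).
An antiderivative is F(t) = t**5*(5*log(t) - 1)/25.
Then F(4) - F(1) = (-1024/25 + 2048*log(2)/5) - (-1/25) = -1023/25 + 2048*log(2)/5.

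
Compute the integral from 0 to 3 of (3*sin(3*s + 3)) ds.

cos(3) - cos(12)

Let u = 3*s + 3, so du = 3 ds. When s = 0, u = 3; when s = 3, u = 12.
The integral becomes ∫ sin(u) du from 3 to 12, with antiderivative -cos(u).
Back in s: F(s) = -cos(3*s + 3).
Then F(3) - F(0) = (-cos(12)) - (-cos(3)) = cos(3) - cos(12).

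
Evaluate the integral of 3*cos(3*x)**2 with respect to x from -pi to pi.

3*pi

Use the identity cos^2(3*x) = (1 + cos(6*x))/2.
An antiderivative is F(x) = 3*x/2 + sin(6*x)/4.
Then F(pi) - F(-pi) = (3*pi/2) - (-3*pi/2) = 3*pi.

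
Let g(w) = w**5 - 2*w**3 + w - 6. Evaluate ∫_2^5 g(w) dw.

By the power rule, an antiderivative is F(w) = w**6/6 - w**4/2 + w**2/2 - 6*w.
Then F(5) - F(2) = (13645/6) - (-22/3) = 4563/2.

4563/2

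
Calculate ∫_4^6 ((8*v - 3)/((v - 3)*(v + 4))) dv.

-10*log(2) + 3*log(3) + 5*log(5)

Factor the denominator: v**2 + v - 12 = (v + 4)(v - 3).
Partial fractions: (8*v - 3)/((v - 3)*(v + 4)) = 5/(v + 4) + 3/(v - 3).
An antiderivative is F(v) = 3*log(v - 3) + 5*log(v + 4).
Then F(6) - F(4) = (3*log(3) + 5*log(2) + 5*log(5)) - (15*log(2)) = -10*log(2) + 3*log(3) + 5*log(5).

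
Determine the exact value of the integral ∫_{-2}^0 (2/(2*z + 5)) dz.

log(5)

An antiderivative is F(z) = log(2*z + 5).
Then F(0) - F(-2) = (log(5)) - (0) = log(5).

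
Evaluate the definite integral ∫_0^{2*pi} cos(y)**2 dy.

pi

Use the identity cos^2(y) = (1 + cos(2*y))/2.
An antiderivative is F(y) = y/2 + sin(2*y)/4.
Then F(2*pi) - F(0) = (pi) - (0) = pi.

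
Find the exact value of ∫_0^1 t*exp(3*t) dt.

Integrate by parts once (u = t, dv = exp(3*t) dt).
An antiderivative is F(t) = (3*t - 1)*exp(3*t)/9.
Then F(1) - F(0) = (2*exp(3)/9) - (-1/9) = 1/9 + 2*exp(3)/9.

1/9 + 2*exp(3)/9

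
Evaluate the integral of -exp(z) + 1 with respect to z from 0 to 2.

3 - exp(2)

An antiderivative is F(z) = z - exp(z).
Then F(2) - F(0) = (2 - exp(2)) - (-1) = 3 - exp(2).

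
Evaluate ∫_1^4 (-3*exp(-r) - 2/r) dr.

-4*log(2) - 3*exp(-1) + 3*exp(-4)

An antiderivative is F(r) = -2*log(r) + 3*exp(-r).
Then F(4) - F(1) = (-4*log(2) + 3*exp(-4)) - (3*exp(-1)) = -4*log(2) - 3*exp(-1) + 3*exp(-4).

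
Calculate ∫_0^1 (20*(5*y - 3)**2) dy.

140/3

Let u = 5*y - 3, so du = 5 dy. When y = 0, u = -3; when y = 1, u = 2.
The integral becomes 4·∫ u**2 du from -3 to 2, with antiderivative 4*u**3/3.
Back in y: F(y) = 4*(5*y - 3)**3/3.
Then F(1) - F(0) = (32/3) - (-36) = 140/3.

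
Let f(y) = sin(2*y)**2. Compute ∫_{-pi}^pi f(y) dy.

Use the identity sin^2(2*y) = (1 - cos(4*y))/2.
An antiderivative is F(y) = y/2 - sin(4*y)/8.
Then F(pi) - F(-pi) = (pi/2) - (-pi/2) = pi.

pi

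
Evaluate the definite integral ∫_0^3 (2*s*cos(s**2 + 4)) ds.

sin(13) - sin(4)

Let u = s**2 + 4, so du = 2*s ds. When s = 0, u = 4; when s = 3, u = 13.
The integral becomes ∫ cos(u) du from 4 to 13, with antiderivative sin(u).
Back in s: F(s) = sin(s**2 + 4).
Then F(3) - F(0) = (sin(13)) - (sin(4)) = sin(13) - sin(4).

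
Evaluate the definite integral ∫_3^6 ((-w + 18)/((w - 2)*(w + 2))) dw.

Factor the denominator: w**2 - 4 = (w + 2)(w - 2).
Partial fractions: (-w + 18)/((w - 2)*(w + 2)) = -5/(w + 2) + 4/(w - 2).
An antiderivative is F(w) = 4*log(w - 2) - 5*log(w + 2).
Then F(6) - F(3) = (-7*log(2)) - (-5*log(5)) = -7*log(2) + 5*log(5).

-7*log(2) + 5*log(5)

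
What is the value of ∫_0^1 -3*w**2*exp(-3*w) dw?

Integrate by parts twice (u = w^2, dv = -3*exp(-3*w) dw).
An antiderivative is F(w) = (9*w**2 + 6*w + 2)*exp(-3*w)/9.
Then F(1) - F(0) = (17*exp(-3)/9) - (2/9) = -2/9 + 17*exp(-3)/9.

-2/9 + 17*exp(-3)/9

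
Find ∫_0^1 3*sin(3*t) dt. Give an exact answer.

1 - cos(3)

Let u = 3*t, so du = 3 dt. When t = 0, u = 0; when t = 1, u = 3.
The integral becomes ∫ sin(u) du from 0 to 3, with antiderivative -cos(u).
Back in t: F(t) = -cos(3*t).
Then F(1) - F(0) = (-cos(3)) - (-1) = 1 - cos(3).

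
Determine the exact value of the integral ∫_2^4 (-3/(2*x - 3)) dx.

An antiderivative is F(x) = -3*log(2*x - 3)/2.
Then F(4) - F(2) = (-3*log(5)/2) - (0) = -3*log(5)/2.

-3*log(5)/2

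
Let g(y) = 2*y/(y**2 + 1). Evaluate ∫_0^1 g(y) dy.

Let u = y**2 + 1, so du = 2*y dy. When y = 0, u = 1; when y = 1, u = 2.
The integral becomes ∫ 1/u du from 1 to 2, with antiderivative log(u).
Back in y: F(y) = log(y**2 + 1).
Then F(1) - F(0) = (log(2)) - (0) = log(2).

log(2)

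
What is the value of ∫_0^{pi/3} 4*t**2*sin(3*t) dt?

-16/27 + 4*pi**2/27

Integrate by parts twice (u = t^2, dv = 4*sin(3*t) dt).
An antiderivative is F(t) = -4*t**2*cos(3*t)/3 + 8*t*sin(3*t)/9 + 8*cos(3*t)/27.
Then F(pi/3) - F(0) = (-8/27 + 4*pi**2/27) - (8/27) = -16/27 + 4*pi**2/27.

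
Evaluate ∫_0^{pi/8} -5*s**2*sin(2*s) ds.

Integrate by parts twice (u = s^2, dv = -5*sin(2*s) ds).
An antiderivative is F(s) = 5*s**2*cos(2*s)/2 - 5*s*sin(2*s)/2 - 5*cos(2*s)/4.
Then F(pi/8) - F(0) = (5*sqrt(2)*(-32 - 8*pi + pi**2)/256) - (-5/4) = -5*sqrt(2)/8 - 5*sqrt(2)*pi/32 + 5*sqrt(2)*pi**2/256 + 5/4.

-5*sqrt(2)/8 - 5*sqrt(2)*pi/32 + 5*sqrt(2)*pi**2/256 + 5/4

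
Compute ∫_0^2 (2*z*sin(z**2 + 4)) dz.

Let u = z**2 + 4, so du = 2*z dz. When z = 0, u = 4; when z = 2, u = 8.
The integral becomes ∫ sin(u) du from 4 to 8, with antiderivative -cos(u).
Back in z: F(z) = -cos(z**2 + 4).
Then F(2) - F(0) = (-cos(8)) - (-cos(4)) = cos(4) - cos(8).

cos(4) - cos(8)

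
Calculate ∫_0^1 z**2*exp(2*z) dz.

Integrate by parts twice (u = z^2, dv = exp(2*z) dz).
An antiderivative is F(z) = (2*z**2 - 2*z + 1)*exp(2*z)/4.
Then F(1) - F(0) = (exp(2)/4) - (1/4) = -1/4 + exp(2)/4.

-1/4 + exp(2)/4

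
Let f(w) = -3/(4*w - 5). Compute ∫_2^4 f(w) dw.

An antiderivative is F(w) = -3*log(4*w - 5)/4.
Then F(4) - F(2) = (-3*log(11)/4) - (-3*log(3)/4) = -3*log(11)/4 + 3*log(3)/4.

-3*log(11)/4 + 3*log(3)/4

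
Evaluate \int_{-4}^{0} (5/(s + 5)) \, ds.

An antiderivative is F(s) = 5*log(s + 5).
Then F(0) - F(-4) = (5*log(5)) - (0) = 5*log(5).

5*log(5)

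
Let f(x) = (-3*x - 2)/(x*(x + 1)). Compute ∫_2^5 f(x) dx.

log(2/25)

Factor the denominator: x**2 + x = (x + 1)x.
Partial fractions: (-3*x - 2)/(x*(x + 1)) = -1/(x + 1) - 2/x.
An antiderivative is F(x) = -2*log(x) - log(x + 1).
Then F(5) - F(2) = (-2*log(5) - log(3) - log(2)) - (-log(12)) = log(2/25).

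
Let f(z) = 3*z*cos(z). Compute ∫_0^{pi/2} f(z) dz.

Integrate by parts once (u = z, dv = 3*cos(z) dz).
An antiderivative is F(z) = 3*z*sin(z) + 3*cos(z).
Then F(pi/2) - F(0) = (3*pi/2) - (3) = -3 + 3*pi/2.

-3 + 3*pi/2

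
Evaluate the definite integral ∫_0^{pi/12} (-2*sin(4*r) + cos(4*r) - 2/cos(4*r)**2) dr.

An antiderivative is F(r) = sin(4*r)/4 + cos(4*r)/2 - tan(4*r)/2.
Then F(pi/12) - F(0) = (1/4 - 3*sqrt(3)/8) - (1/2) = -3*sqrt(3)/8 - 1/4.

-3*sqrt(3)/8 - 1/4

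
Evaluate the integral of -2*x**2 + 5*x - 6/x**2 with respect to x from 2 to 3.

-7/6

By the power rule, an antiderivative is F(x) = -2*x**3/3 + 5*x**2/2 + 6/x.
Then F(3) - F(2) = (13/2) - (23/3) = -7/6.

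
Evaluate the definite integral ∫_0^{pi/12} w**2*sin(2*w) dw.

Integrate by parts twice (u = w^2, dv = sin(2*w) dw).
An antiderivative is F(w) = -w**2*cos(2*w)/2 + w*sin(2*w)/2 + cos(2*w)/4.
Then F(pi/12) - F(0) = (-sqrt(3)*pi**2/576 + pi/48 + sqrt(3)/8) - (1/4) = -1/4 - sqrt(3)*pi**2/576 + pi/48 + sqrt(3)/8.

-1/4 - sqrt(3)*pi**2/576 + pi/48 + sqrt(3)/8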